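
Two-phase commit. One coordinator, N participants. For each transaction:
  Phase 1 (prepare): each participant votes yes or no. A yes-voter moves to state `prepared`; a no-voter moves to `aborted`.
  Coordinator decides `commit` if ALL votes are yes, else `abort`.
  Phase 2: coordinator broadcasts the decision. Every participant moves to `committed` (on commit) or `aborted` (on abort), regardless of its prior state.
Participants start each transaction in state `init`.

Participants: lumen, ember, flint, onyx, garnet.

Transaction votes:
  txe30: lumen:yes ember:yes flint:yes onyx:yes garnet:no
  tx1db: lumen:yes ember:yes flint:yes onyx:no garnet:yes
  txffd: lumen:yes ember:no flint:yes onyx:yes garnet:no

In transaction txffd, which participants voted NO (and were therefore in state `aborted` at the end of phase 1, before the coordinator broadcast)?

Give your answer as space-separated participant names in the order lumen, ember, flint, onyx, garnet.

Txn txffd phase 1: lumen yes -> prepared; ember no -> aborted; flint yes -> prepared; onyx yes -> prepared; garnet no -> aborted

Answer: ember garnet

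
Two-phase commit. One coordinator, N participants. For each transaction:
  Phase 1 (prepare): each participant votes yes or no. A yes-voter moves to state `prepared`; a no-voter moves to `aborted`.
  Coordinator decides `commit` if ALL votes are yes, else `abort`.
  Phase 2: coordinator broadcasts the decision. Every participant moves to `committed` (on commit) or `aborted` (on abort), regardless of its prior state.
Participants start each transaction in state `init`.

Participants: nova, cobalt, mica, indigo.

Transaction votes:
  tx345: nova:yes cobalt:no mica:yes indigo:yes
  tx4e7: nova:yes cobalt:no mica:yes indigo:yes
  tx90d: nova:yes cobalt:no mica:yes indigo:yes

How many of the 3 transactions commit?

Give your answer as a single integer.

tx345: no from cobalt -> abort (commits=0)
tx4e7: no from cobalt -> abort (commits=0)
tx90d: no from cobalt -> abort (commits=0)

Answer: 0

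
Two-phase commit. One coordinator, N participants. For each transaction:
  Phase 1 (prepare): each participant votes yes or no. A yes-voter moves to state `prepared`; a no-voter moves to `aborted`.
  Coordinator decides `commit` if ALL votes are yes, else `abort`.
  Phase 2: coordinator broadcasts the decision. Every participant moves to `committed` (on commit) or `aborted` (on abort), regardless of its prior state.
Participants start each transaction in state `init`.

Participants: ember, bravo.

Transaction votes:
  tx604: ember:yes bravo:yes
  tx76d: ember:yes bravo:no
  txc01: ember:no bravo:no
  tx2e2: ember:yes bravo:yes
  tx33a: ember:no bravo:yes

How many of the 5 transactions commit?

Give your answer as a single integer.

Answer: 2

Derivation:
tx604: all yes -> commit (commits=1)
tx76d: no from bravo -> abort (commits=1)
txc01: no from ember, bravo -> abort (commits=1)
tx2e2: all yes -> commit (commits=2)
tx33a: no from ember -> abort (commits=2)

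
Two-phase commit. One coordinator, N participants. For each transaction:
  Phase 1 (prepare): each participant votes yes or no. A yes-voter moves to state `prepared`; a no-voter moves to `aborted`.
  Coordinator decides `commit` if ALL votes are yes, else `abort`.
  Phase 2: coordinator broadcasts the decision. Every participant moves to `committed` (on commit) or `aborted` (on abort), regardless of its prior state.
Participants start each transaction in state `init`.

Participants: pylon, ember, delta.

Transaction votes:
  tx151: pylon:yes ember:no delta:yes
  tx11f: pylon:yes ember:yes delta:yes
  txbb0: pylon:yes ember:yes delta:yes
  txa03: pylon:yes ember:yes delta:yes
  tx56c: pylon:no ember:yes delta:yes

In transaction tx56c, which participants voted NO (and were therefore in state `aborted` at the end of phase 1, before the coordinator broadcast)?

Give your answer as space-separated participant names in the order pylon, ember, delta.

Txn tx56c phase 1: pylon no -> aborted; ember yes -> prepared; delta yes -> prepared

Answer: pylon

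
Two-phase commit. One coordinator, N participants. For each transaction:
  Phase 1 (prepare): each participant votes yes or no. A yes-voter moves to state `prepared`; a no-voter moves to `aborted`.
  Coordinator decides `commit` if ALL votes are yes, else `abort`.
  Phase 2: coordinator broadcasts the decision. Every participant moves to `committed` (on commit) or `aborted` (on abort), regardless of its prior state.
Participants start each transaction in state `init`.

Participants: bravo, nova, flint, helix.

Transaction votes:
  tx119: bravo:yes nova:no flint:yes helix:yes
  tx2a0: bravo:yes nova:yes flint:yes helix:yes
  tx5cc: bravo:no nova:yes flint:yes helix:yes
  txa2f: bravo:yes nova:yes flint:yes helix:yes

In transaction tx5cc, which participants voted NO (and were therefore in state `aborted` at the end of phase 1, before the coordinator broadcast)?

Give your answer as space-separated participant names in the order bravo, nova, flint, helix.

Answer: bravo

Derivation:
Txn tx5cc phase 1: bravo no -> aborted; nova yes -> prepared; flint yes -> prepared; helix yes -> prepared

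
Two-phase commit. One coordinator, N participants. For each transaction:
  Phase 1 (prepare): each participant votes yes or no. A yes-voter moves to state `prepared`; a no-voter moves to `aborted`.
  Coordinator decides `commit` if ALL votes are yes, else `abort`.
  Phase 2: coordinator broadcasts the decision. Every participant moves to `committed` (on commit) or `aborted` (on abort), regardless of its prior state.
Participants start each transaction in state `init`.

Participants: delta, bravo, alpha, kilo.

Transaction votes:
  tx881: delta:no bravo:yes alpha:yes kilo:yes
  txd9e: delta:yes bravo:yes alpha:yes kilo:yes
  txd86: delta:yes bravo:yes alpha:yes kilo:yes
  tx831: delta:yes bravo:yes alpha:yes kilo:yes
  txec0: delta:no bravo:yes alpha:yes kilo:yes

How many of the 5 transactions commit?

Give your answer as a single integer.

tx881: no from delta -> abort (commits=0)
txd9e: all yes -> commit (commits=1)
txd86: all yes -> commit (commits=2)
tx831: all yes -> commit (commits=3)
txec0: no from delta -> abort (commits=3)

Answer: 3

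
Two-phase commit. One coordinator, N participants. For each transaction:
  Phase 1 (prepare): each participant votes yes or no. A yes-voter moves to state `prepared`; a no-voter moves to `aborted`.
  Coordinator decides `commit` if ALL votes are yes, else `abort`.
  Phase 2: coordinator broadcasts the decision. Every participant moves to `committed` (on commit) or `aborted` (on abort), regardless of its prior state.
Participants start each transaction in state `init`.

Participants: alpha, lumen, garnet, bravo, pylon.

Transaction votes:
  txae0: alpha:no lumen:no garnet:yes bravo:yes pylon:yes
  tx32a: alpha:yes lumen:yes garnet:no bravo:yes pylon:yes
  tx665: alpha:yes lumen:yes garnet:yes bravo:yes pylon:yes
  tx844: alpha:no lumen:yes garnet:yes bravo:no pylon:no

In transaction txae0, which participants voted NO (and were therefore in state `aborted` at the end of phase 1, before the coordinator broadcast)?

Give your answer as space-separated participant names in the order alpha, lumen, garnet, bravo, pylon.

Answer: alpha lumen

Derivation:
Txn txae0 phase 1: alpha no -> aborted; lumen no -> aborted; garnet yes -> prepared; bravo yes -> prepared; pylon yes -> prepared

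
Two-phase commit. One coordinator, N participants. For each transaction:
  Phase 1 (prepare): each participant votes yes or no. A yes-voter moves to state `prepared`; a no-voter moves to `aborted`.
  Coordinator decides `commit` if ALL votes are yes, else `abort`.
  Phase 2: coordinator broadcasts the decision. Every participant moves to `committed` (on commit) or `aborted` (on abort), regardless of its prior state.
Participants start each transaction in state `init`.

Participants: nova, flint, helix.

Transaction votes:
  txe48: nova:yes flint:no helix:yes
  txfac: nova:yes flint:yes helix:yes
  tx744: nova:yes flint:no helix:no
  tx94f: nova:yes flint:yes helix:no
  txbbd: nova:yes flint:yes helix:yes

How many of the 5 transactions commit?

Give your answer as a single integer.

Answer: 2

Derivation:
txe48: no from flint -> abort (commits=0)
txfac: all yes -> commit (commits=1)
tx744: no from flint, helix -> abort (commits=1)
tx94f: no from helix -> abort (commits=1)
txbbd: all yes -> commit (commits=2)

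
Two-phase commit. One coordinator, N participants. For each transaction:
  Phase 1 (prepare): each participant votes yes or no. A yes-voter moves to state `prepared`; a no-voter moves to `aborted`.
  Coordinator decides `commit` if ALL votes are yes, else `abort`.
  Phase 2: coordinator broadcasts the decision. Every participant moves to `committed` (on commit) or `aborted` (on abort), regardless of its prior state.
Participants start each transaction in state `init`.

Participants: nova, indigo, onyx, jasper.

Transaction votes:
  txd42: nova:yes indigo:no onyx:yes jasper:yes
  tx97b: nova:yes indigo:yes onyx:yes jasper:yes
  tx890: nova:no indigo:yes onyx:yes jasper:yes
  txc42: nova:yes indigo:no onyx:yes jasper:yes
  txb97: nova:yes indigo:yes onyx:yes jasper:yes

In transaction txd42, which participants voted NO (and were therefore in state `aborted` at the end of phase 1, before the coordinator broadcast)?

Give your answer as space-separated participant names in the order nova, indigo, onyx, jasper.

Answer: indigo

Derivation:
Txn txd42 phase 1: nova yes -> prepared; indigo no -> aborted; onyx yes -> prepared; jasper yes -> prepared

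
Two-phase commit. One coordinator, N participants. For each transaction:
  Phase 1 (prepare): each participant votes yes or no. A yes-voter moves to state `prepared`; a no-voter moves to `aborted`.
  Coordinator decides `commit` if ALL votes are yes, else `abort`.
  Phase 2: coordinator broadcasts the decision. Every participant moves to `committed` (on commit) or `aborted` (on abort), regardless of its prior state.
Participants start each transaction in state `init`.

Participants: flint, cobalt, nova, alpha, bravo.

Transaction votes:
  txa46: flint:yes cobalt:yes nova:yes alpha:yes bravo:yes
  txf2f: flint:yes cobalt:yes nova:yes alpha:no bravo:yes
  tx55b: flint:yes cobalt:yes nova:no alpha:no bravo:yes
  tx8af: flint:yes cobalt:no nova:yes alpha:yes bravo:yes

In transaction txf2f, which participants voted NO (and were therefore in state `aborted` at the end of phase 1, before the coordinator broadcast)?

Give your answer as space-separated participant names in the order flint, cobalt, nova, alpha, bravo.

Txn txf2f phase 1: flint yes -> prepared; cobalt yes -> prepared; nova yes -> prepared; alpha no -> aborted; bravo yes -> prepared

Answer: alpha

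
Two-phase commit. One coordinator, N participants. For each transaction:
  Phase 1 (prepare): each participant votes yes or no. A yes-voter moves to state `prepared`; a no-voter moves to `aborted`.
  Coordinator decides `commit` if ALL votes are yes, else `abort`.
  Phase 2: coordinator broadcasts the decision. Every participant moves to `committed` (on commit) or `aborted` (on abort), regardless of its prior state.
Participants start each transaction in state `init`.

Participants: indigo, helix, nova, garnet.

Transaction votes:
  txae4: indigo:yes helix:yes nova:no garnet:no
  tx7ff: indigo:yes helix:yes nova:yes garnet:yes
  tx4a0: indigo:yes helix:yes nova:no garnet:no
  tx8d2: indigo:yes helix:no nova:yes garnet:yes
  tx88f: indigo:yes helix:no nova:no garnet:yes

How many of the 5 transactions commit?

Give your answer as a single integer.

txae4: no from nova, garnet -> abort (commits=0)
tx7ff: all yes -> commit (commits=1)
tx4a0: no from nova, garnet -> abort (commits=1)
tx8d2: no from helix -> abort (commits=1)
tx88f: no from helix, nova -> abort (commits=1)

Answer: 1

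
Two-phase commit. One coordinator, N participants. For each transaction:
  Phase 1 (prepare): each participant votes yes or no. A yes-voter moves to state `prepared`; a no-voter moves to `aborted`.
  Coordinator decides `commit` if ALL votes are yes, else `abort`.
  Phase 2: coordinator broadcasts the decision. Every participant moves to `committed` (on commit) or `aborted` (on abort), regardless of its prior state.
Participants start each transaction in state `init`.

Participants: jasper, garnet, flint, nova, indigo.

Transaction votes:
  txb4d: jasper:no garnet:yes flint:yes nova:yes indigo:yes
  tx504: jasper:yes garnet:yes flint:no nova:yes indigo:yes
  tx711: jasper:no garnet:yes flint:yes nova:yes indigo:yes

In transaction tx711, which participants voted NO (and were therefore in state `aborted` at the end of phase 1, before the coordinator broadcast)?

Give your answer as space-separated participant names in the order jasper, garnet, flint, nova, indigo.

Txn tx711 phase 1: jasper no -> aborted; garnet yes -> prepared; flint yes -> prepared; nova yes -> prepared; indigo yes -> prepared

Answer: jasper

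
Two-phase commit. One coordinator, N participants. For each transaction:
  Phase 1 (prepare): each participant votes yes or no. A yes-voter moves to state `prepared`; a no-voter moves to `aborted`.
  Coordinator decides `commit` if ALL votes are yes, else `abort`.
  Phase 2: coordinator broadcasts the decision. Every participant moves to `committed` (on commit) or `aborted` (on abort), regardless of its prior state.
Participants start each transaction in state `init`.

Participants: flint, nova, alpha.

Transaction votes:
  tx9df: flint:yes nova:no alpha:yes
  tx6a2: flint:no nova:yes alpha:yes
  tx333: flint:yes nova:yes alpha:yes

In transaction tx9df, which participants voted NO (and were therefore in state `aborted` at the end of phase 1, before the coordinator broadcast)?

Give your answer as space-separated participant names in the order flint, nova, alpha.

Answer: nova

Derivation:
Txn tx9df phase 1: flint yes -> prepared; nova no -> aborted; alpha yes -> prepared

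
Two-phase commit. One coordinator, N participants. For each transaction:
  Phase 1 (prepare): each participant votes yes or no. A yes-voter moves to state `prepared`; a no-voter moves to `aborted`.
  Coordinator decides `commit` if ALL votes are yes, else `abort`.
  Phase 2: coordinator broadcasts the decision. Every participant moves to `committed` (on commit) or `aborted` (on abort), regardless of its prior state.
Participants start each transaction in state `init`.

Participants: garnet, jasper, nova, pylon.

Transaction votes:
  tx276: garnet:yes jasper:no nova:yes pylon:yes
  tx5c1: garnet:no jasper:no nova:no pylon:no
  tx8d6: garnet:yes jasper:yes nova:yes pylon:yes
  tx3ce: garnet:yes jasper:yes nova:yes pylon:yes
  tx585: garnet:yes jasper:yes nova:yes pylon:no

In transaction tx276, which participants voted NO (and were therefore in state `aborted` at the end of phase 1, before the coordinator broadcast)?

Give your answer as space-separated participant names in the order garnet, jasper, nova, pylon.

Txn tx276 phase 1: garnet yes -> prepared; jasper no -> aborted; nova yes -> prepared; pylon yes -> prepared

Answer: jasper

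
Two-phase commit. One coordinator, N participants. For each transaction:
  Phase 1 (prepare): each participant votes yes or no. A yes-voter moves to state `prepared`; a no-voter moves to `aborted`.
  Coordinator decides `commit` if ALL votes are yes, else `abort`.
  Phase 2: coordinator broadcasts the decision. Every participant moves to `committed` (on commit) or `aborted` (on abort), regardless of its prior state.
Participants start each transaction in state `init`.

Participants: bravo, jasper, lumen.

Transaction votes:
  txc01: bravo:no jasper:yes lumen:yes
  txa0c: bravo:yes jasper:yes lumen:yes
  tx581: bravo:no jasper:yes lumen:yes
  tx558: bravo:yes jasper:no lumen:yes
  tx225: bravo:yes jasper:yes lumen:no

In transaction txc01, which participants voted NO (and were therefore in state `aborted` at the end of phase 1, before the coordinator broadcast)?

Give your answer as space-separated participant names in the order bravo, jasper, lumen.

Txn txc01 phase 1: bravo no -> aborted; jasper yes -> prepared; lumen yes -> prepared

Answer: bravo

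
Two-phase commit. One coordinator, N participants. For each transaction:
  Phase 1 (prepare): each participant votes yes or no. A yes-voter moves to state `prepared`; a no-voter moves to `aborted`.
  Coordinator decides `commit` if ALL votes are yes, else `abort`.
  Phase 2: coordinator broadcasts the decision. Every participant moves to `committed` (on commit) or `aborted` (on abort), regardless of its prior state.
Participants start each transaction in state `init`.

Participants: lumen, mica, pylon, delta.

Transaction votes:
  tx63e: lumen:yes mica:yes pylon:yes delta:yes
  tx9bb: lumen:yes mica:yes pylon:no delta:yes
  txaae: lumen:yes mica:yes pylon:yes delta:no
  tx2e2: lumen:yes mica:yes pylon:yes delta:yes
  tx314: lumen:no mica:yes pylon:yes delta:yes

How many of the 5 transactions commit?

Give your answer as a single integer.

tx63e: all yes -> commit (commits=1)
tx9bb: no from pylon -> abort (commits=1)
txaae: no from delta -> abort (commits=1)
tx2e2: all yes -> commit (commits=2)
tx314: no from lumen -> abort (commits=2)

Answer: 2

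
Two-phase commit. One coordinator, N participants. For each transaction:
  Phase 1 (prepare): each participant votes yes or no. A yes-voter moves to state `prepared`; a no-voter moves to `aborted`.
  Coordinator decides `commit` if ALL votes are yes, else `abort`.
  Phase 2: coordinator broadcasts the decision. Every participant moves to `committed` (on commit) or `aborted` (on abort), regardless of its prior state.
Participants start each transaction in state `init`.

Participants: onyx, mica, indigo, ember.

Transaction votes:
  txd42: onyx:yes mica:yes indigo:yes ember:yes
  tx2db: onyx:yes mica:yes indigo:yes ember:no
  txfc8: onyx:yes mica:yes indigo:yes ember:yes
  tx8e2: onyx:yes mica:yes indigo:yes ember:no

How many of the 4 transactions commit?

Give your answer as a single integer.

Answer: 2

Derivation:
txd42: all yes -> commit (commits=1)
tx2db: no from ember -> abort (commits=1)
txfc8: all yes -> commit (commits=2)
tx8e2: no from ember -> abort (commits=2)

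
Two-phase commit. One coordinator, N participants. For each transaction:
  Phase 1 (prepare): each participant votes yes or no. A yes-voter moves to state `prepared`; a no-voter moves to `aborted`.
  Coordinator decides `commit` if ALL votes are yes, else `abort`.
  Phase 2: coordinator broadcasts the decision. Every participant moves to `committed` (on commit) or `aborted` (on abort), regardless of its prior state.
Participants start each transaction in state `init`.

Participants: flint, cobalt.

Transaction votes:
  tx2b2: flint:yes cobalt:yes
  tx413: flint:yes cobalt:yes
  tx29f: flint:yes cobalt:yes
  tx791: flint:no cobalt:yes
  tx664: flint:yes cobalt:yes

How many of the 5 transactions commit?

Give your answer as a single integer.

tx2b2: all yes -> commit (commits=1)
tx413: all yes -> commit (commits=2)
tx29f: all yes -> commit (commits=3)
tx791: no from flint -> abort (commits=3)
tx664: all yes -> commit (commits=4)

Answer: 4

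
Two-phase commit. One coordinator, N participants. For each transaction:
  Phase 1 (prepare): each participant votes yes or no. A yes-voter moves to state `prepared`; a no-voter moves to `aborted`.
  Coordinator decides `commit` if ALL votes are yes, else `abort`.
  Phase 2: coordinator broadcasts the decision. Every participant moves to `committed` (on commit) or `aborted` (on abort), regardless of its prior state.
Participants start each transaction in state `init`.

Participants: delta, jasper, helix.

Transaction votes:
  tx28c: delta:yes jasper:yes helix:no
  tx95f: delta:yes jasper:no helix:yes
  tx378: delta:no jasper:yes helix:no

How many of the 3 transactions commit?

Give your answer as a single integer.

tx28c: no from helix -> abort (commits=0)
tx95f: no from jasper -> abort (commits=0)
tx378: no from delta, helix -> abort (commits=0)

Answer: 0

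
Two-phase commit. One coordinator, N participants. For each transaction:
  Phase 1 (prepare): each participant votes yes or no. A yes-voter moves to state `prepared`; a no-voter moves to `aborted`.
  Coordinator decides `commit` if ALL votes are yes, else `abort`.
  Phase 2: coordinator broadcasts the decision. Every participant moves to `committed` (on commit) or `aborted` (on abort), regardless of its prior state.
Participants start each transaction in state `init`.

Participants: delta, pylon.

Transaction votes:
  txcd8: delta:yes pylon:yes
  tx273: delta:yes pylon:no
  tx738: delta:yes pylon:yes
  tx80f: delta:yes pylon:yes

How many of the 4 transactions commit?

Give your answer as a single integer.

txcd8: all yes -> commit (commits=1)
tx273: no from pylon -> abort (commits=1)
tx738: all yes -> commit (commits=2)
tx80f: all yes -> commit (commits=3)

Answer: 3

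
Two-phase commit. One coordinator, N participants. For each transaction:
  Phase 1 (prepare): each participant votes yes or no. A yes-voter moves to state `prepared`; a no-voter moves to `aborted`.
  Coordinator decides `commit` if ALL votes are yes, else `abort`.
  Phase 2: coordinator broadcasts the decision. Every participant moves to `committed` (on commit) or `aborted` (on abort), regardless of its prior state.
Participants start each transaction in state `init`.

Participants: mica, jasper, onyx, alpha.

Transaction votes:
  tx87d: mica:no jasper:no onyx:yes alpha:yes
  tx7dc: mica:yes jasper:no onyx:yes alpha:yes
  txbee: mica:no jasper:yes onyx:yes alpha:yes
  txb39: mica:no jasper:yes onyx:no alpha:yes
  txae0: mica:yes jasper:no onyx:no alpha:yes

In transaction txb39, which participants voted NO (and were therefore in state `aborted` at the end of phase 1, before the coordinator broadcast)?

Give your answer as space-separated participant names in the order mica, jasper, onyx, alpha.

Txn txb39 phase 1: mica no -> aborted; jasper yes -> prepared; onyx no -> aborted; alpha yes -> prepared

Answer: mica onyx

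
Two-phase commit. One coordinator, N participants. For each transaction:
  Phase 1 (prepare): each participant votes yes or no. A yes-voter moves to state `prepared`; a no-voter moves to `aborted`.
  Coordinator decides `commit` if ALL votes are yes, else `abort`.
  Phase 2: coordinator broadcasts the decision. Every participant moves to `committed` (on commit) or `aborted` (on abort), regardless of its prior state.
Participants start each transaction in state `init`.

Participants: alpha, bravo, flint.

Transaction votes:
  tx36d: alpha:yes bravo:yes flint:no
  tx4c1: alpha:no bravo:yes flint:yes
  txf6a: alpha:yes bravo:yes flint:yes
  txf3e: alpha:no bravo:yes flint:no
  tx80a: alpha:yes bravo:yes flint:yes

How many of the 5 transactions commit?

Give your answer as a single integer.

Answer: 2

Derivation:
tx36d: no from flint -> abort (commits=0)
tx4c1: no from alpha -> abort (commits=0)
txf6a: all yes -> commit (commits=1)
txf3e: no from alpha, flint -> abort (commits=1)
tx80a: all yes -> commit (commits=2)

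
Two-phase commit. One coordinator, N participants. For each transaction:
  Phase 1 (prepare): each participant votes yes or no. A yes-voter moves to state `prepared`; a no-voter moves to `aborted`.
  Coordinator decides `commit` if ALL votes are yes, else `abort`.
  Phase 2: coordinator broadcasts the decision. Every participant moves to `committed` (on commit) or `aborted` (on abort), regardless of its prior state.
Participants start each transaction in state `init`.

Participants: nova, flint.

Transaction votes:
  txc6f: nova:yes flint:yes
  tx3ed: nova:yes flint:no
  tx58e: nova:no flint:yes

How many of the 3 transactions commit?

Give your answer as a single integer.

Answer: 1

Derivation:
txc6f: all yes -> commit (commits=1)
tx3ed: no from flint -> abort (commits=1)
tx58e: no from nova -> abort (commits=1)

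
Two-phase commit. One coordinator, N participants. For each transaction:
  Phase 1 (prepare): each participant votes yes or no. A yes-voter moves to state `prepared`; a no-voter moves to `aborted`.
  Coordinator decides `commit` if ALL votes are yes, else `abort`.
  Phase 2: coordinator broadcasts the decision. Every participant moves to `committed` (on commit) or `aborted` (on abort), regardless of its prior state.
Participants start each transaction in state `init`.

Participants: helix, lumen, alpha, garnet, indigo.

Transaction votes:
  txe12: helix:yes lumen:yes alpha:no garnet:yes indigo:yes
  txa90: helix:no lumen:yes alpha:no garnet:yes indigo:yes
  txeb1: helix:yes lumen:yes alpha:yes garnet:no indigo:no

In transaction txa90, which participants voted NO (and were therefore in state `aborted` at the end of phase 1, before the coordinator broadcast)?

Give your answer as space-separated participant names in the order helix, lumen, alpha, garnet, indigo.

Txn txa90 phase 1: helix no -> aborted; lumen yes -> prepared; alpha no -> aborted; garnet yes -> prepared; indigo yes -> prepared

Answer: helix alpha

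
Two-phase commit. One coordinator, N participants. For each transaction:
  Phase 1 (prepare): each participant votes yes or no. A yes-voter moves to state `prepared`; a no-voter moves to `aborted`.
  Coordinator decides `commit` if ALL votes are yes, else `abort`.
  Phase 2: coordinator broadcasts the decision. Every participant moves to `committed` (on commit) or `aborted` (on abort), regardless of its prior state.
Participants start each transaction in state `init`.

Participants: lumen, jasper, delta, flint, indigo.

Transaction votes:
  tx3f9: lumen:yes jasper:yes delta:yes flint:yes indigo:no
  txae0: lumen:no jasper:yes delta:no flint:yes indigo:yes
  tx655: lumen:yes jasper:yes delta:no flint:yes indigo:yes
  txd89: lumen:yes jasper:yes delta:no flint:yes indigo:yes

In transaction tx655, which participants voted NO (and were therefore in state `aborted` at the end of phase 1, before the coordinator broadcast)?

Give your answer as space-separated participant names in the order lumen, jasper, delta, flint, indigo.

Answer: delta

Derivation:
Txn tx655 phase 1: lumen yes -> prepared; jasper yes -> prepared; delta no -> aborted; flint yes -> prepared; indigo yes -> prepared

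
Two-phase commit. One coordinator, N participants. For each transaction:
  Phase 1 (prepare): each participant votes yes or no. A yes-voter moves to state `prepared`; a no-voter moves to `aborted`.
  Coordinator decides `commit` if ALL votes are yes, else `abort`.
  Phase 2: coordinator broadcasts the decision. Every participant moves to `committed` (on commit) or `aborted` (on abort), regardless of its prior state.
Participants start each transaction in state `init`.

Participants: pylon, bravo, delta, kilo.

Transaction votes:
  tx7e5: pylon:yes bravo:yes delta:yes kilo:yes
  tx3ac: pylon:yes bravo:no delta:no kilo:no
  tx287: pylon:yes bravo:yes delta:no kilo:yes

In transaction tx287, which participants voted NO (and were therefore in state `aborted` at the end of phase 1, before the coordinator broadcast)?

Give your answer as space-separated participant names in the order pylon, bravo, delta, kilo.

Answer: delta

Derivation:
Txn tx287 phase 1: pylon yes -> prepared; bravo yes -> prepared; delta no -> aborted; kilo yes -> prepared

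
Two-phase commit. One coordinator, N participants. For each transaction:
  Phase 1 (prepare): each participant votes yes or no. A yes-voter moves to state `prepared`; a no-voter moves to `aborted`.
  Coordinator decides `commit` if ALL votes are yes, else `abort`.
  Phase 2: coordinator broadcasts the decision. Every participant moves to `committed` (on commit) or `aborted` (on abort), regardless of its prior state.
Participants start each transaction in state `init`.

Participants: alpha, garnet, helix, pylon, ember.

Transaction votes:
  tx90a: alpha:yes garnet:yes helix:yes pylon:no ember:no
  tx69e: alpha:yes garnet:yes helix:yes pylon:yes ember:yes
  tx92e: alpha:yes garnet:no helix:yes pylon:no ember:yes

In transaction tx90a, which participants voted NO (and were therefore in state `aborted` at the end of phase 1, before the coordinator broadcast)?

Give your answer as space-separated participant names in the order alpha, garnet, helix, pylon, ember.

Txn tx90a phase 1: alpha yes -> prepared; garnet yes -> prepared; helix yes -> prepared; pylon no -> aborted; ember no -> aborted

Answer: pylon ember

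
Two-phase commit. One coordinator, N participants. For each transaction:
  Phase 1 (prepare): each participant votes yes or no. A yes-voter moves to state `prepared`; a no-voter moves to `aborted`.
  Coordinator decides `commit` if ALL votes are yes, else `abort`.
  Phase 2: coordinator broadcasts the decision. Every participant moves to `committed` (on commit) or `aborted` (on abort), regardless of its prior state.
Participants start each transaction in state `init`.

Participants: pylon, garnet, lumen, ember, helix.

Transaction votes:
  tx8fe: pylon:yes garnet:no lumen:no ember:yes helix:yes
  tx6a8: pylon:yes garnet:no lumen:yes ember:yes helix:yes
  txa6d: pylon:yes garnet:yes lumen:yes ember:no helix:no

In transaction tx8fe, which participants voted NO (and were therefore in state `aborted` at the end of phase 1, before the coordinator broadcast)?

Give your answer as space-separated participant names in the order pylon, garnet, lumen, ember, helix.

Txn tx8fe phase 1: pylon yes -> prepared; garnet no -> aborted; lumen no -> aborted; ember yes -> prepared; helix yes -> prepared

Answer: garnet lumen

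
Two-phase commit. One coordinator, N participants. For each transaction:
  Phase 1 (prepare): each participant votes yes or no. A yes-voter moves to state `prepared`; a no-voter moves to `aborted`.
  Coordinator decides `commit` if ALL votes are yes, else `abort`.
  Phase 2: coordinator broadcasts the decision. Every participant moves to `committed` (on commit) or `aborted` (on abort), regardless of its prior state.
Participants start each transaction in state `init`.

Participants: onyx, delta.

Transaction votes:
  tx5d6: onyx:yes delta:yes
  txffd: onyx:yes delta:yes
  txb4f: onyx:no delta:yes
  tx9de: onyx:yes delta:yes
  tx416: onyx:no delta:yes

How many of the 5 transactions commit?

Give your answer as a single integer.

tx5d6: all yes -> commit (commits=1)
txffd: all yes -> commit (commits=2)
txb4f: no from onyx -> abort (commits=2)
tx9de: all yes -> commit (commits=3)
tx416: no from onyx -> abort (commits=3)

Answer: 3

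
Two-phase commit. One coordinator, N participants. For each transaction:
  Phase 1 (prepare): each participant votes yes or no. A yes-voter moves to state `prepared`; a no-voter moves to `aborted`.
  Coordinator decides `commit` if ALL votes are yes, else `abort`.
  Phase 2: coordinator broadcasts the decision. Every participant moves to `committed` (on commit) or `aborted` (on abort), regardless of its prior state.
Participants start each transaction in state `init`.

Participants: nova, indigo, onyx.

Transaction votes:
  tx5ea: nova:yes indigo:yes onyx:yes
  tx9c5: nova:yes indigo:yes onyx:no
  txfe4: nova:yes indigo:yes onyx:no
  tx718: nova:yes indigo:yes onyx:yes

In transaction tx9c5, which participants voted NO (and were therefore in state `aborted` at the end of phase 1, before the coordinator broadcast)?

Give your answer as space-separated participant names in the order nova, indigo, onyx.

Txn tx9c5 phase 1: nova yes -> prepared; indigo yes -> prepared; onyx no -> aborted

Answer: onyx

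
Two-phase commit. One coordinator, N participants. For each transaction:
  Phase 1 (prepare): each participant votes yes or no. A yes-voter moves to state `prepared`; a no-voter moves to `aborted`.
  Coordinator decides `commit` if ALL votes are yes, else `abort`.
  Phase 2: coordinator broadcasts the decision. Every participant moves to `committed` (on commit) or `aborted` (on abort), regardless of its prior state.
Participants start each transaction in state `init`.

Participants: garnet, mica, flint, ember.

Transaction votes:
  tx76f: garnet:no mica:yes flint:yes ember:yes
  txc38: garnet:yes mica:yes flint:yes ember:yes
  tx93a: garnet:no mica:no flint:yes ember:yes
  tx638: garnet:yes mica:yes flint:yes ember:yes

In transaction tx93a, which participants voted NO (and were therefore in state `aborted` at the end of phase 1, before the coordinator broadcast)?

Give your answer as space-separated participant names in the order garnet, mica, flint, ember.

Txn tx93a phase 1: garnet no -> aborted; mica no -> aborted; flint yes -> prepared; ember yes -> prepared

Answer: garnet mica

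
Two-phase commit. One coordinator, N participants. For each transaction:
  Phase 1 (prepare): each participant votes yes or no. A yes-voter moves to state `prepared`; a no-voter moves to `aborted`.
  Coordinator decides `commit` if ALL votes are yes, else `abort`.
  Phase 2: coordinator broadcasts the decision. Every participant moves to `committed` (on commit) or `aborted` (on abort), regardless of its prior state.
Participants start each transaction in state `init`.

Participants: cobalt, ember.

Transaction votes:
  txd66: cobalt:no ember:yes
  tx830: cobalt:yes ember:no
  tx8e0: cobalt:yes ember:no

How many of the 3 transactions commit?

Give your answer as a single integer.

txd66: no from cobalt -> abort (commits=0)
tx830: no from ember -> abort (commits=0)
tx8e0: no from ember -> abort (commits=0)

Answer: 0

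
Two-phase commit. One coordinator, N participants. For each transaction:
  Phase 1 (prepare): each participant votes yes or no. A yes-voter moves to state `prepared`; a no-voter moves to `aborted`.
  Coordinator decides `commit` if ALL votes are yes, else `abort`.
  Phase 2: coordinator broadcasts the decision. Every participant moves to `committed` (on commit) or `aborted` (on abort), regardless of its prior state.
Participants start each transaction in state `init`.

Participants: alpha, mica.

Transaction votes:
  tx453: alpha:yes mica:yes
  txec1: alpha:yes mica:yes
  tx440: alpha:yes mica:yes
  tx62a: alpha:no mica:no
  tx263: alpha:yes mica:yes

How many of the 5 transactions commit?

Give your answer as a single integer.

Answer: 4

Derivation:
tx453: all yes -> commit (commits=1)
txec1: all yes -> commit (commits=2)
tx440: all yes -> commit (commits=3)
tx62a: no from alpha, mica -> abort (commits=3)
tx263: all yes -> commit (commits=4)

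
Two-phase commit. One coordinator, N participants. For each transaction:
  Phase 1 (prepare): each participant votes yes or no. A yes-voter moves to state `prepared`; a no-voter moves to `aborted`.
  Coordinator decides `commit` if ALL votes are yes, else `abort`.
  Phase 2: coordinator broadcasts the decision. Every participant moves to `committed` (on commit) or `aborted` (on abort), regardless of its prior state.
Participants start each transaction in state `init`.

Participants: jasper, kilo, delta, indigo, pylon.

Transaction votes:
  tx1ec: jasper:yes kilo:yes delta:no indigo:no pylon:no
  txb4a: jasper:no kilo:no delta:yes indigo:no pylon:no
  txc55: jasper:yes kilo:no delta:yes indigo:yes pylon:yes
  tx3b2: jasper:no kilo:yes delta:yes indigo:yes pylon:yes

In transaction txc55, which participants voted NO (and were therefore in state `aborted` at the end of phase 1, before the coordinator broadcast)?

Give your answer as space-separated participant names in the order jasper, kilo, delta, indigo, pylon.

Answer: kilo

Derivation:
Txn txc55 phase 1: jasper yes -> prepared; kilo no -> aborted; delta yes -> prepared; indigo yes -> prepared; pylon yes -> prepared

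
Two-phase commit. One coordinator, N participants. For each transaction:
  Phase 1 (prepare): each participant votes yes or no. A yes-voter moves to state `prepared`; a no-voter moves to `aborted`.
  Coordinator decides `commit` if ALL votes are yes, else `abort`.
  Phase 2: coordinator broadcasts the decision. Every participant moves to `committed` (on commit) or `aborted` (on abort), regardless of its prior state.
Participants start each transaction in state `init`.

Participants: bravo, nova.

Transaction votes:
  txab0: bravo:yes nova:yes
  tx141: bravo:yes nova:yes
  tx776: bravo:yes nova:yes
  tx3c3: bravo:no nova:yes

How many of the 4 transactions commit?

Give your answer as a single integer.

txab0: all yes -> commit (commits=1)
tx141: all yes -> commit (commits=2)
tx776: all yes -> commit (commits=3)
tx3c3: no from bravo -> abort (commits=3)

Answer: 3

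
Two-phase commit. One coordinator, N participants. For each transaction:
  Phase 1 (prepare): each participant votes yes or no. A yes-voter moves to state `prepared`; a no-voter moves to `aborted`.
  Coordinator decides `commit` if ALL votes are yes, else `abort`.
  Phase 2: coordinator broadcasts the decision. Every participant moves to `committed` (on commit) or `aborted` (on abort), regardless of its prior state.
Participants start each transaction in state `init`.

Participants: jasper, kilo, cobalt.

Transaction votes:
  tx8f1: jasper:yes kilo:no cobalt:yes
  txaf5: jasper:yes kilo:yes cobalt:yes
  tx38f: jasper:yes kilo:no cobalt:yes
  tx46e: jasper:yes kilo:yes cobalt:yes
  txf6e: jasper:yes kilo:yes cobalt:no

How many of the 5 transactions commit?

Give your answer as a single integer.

tx8f1: no from kilo -> abort (commits=0)
txaf5: all yes -> commit (commits=1)
tx38f: no from kilo -> abort (commits=1)
tx46e: all yes -> commit (commits=2)
txf6e: no from cobalt -> abort (commits=2)

Answer: 2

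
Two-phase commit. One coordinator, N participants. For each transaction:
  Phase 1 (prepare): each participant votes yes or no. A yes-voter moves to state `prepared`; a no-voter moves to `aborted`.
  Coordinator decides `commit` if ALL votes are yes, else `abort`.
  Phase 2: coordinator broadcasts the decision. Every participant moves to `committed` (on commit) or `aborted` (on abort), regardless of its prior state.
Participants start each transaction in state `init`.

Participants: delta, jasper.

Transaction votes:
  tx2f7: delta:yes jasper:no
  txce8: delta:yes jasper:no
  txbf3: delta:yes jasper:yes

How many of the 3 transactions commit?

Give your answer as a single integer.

tx2f7: no from jasper -> abort (commits=0)
txce8: no from jasper -> abort (commits=0)
txbf3: all yes -> commit (commits=1)

Answer: 1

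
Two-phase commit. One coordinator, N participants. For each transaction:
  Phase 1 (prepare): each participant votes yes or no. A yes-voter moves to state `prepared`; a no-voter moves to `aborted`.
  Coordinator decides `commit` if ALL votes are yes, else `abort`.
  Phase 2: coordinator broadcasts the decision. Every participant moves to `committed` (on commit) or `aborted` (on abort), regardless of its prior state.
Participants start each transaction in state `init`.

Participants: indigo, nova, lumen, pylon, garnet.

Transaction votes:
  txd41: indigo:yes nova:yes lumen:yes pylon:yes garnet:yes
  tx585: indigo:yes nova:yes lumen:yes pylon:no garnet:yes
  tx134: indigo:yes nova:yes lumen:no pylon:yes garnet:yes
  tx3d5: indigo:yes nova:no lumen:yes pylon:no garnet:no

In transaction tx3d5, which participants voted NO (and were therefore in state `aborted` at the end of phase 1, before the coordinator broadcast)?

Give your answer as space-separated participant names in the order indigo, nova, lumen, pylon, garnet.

Txn tx3d5 phase 1: indigo yes -> prepared; nova no -> aborted; lumen yes -> prepared; pylon no -> aborted; garnet no -> aborted

Answer: nova pylon garnet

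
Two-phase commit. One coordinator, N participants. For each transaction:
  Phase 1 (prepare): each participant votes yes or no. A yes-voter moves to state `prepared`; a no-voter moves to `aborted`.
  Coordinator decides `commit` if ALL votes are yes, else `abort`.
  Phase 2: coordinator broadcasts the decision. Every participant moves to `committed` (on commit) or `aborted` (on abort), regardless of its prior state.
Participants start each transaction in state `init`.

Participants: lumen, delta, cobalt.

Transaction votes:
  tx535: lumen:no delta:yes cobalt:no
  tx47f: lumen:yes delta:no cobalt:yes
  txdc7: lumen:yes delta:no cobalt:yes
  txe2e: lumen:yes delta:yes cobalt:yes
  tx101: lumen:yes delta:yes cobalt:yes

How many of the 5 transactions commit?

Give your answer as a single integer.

Answer: 2

Derivation:
tx535: no from lumen, cobalt -> abort (commits=0)
tx47f: no from delta -> abort (commits=0)
txdc7: no from delta -> abort (commits=0)
txe2e: all yes -> commit (commits=1)
tx101: all yes -> commit (commits=2)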